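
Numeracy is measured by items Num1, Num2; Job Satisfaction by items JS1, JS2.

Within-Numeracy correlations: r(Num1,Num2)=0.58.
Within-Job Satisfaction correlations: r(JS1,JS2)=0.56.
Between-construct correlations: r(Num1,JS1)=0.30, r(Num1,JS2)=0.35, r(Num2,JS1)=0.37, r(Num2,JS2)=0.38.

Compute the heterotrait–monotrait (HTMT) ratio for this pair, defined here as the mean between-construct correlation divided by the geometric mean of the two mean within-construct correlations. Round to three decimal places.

0.614

Mean between = 1.40/4 = 0.3500.
Mean within-Num = 0.58/1 = 0.5800; mean within-JS = 0.56/1 = 0.5600.
Geometric mean = √(0.5800 × 0.5600) = 0.5699.
HTMT = 0.3500 / 0.5699 = 0.614.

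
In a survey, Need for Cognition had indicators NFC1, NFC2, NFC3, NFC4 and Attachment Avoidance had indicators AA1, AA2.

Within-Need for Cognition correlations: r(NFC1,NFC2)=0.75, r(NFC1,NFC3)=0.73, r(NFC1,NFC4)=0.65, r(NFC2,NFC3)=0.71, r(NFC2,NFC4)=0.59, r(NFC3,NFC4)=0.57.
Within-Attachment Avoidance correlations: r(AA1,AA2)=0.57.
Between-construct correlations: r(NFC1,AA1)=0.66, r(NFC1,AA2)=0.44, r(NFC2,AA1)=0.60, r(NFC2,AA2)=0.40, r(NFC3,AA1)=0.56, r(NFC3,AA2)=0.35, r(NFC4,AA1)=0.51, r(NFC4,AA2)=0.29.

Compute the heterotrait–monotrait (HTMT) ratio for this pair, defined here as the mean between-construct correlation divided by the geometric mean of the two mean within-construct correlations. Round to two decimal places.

0.77

Between-construct mean = 3.81/8 = 0.4763.
Mean within-NFC = 4.00/6 = 0.6667; mean within-AA = 0.57/1 = 0.5700.
Geometric mean = √(0.6667 × 0.5700) = 0.6165.
HTMT = 0.4763 / 0.6165 = 0.77.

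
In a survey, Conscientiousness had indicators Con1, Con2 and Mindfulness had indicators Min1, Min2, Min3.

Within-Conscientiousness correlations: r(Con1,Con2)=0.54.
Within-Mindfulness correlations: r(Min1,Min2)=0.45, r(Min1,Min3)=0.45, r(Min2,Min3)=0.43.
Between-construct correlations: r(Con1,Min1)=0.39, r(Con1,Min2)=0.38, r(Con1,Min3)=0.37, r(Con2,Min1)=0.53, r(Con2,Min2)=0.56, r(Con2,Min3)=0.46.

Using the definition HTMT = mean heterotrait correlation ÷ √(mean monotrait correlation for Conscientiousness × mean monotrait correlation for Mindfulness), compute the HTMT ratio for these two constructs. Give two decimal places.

0.92

Mean heterotrait r = 2.69/6 = 0.4483.
Mean within-Con = 0.54/1 = 0.5400; mean within-Min = 1.33/3 = 0.4433.
Geometric mean = √(0.5400 × 0.4433) = 0.4893.
HTMT = 0.4483 / 0.4893 = 0.92.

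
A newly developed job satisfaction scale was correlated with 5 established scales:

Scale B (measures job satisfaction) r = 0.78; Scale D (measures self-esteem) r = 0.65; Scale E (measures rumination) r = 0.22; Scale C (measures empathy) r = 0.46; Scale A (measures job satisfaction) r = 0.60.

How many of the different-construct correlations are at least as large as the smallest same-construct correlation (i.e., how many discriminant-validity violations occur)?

Convergent (same construct = job satisfaction): Scale B, Scale A.
Smallest convergent = 0.60. Discriminant values: 0.65, 0.22, 0.46; count ≥ 0.60 → 1.

1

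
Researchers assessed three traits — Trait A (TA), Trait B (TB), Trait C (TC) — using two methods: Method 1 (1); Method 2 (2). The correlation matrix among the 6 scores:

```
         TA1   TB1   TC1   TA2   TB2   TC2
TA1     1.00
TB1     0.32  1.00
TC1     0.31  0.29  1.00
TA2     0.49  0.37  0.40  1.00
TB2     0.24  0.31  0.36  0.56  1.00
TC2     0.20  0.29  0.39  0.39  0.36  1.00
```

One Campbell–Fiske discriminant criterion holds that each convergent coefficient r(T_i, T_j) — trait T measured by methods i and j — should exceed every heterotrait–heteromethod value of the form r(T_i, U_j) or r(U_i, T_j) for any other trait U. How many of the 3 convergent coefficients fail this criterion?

Each convergent coefficient versus the relevant comparison correlations:
TA (methods 1·2): 0.49 vs {0.24, 0.37, 0.20, 0.40} → pass.
TB (methods 1·2): 0.31 vs {0.37, 0.24, 0.29, 0.36} → fail.
TC (methods 1·2): 0.39 vs {0.40, 0.20, 0.36, 0.29} → fail.
2 of 3 fail.

2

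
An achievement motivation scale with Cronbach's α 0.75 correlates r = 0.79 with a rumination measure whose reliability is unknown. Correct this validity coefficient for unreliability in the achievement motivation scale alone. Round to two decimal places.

0.91

Single correction: r_c = r_obs / √r_xx = 0.79 / √0.75 = 0.79 / 0.8660 ≈ 0.91.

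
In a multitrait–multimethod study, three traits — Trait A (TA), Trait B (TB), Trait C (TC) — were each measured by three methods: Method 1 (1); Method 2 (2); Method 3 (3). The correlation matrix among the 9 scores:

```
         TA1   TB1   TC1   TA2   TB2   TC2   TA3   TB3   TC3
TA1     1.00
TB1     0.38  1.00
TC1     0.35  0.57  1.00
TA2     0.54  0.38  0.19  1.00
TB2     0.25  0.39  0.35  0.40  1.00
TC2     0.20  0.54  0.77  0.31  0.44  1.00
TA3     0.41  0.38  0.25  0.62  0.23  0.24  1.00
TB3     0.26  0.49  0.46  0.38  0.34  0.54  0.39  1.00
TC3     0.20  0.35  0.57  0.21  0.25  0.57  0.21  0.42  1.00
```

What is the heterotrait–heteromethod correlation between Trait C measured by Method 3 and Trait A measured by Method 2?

Different traits and methods: r(TC3, TA2) = 0.21.

0.21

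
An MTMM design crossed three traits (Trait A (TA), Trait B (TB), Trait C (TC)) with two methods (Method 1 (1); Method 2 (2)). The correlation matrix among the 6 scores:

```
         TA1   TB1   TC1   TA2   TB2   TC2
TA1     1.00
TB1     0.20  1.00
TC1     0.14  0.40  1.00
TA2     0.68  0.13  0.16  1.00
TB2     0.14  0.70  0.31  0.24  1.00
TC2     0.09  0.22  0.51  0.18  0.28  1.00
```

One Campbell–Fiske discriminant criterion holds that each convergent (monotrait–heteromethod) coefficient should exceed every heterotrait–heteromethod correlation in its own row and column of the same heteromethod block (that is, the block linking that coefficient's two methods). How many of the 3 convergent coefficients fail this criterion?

0

Checking each validity diagonal entry against its comparison values:
TA (methods 1·2): 0.68 vs {0.14, 0.13, 0.09, 0.16} → pass.
TB (methods 1·2): 0.70 vs {0.13, 0.14, 0.22, 0.31} → pass.
TC (methods 1·2): 0.51 vs {0.16, 0.09, 0.31, 0.22} → pass.
0 of 3 fail.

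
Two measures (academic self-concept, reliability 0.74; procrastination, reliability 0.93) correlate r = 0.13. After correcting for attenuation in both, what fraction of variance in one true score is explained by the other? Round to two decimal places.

Disattenuated r = 0.13 / √(0.74 × 0.93) = 0.13 / 0.8296 = 0.1567.
Shared true-score variance = 0.1567² = 0.0246 ≈ 0.02.

0.02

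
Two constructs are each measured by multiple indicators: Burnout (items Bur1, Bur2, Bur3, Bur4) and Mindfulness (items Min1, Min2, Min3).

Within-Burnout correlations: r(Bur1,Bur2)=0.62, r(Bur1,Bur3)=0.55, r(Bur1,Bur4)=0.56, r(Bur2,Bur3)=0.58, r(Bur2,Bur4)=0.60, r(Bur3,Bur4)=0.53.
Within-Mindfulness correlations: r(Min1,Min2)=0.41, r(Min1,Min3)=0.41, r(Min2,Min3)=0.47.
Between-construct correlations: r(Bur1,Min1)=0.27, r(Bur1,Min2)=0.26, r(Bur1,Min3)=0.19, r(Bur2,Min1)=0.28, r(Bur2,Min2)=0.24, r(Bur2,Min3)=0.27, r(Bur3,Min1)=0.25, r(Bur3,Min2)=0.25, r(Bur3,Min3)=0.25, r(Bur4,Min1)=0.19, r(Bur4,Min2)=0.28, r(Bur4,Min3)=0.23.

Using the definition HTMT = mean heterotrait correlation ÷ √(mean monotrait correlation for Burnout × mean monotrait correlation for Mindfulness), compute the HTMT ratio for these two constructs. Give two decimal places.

Mean heterotrait r = 2.96/12 = 0.2467.
Mean within-Bur = 3.44/6 = 0.5733; mean within-Min = 1.29/3 = 0.4300.
Geometric mean = √(0.5733 × 0.4300) = 0.4965.
HTMT = 0.2467 / 0.4965 = 0.50.

0.50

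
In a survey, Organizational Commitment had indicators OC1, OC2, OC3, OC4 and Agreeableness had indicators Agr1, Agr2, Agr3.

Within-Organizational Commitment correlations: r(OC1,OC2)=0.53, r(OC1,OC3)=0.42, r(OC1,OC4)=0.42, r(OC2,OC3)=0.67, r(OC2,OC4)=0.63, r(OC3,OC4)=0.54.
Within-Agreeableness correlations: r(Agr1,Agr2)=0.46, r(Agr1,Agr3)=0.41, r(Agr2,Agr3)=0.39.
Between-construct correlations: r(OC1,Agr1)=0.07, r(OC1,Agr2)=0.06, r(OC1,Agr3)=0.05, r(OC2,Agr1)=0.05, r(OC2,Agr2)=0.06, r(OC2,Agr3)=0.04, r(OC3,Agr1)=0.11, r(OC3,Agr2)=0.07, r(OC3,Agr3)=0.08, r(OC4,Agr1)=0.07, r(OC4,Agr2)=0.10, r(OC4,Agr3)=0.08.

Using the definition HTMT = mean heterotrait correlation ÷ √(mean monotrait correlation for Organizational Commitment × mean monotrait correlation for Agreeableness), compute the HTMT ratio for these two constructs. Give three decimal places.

0.148

Mean between = 0.84/12 = 0.0700.
Mean within-OC = 3.21/6 = 0.5350; mean within-Agr = 1.26/3 = 0.4200.
Geometric mean = √(0.5350 × 0.4200) = 0.4740.
HTMT = 0.0700 / 0.4740 = 0.148.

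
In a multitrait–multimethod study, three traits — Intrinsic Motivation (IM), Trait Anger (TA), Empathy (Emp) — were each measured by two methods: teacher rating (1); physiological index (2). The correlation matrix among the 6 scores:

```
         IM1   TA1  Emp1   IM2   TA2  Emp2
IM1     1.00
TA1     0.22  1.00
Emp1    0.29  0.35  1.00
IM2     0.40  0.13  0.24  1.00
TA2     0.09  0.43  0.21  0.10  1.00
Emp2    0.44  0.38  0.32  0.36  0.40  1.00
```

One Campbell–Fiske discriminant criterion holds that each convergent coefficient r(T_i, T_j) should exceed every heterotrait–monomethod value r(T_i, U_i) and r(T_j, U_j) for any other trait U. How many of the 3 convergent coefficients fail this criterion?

1

Checking each validity diagonal entry against its comparison values:
IM (methods 1·2): 0.40 vs {0.22, 0.10, 0.29, 0.36} → pass.
TA (methods 1·2): 0.43 vs {0.22, 0.10, 0.35, 0.40} → pass.
Emp (methods 1·2): 0.32 vs {0.29, 0.36, 0.35, 0.40} → fail.
1 of 3 fail.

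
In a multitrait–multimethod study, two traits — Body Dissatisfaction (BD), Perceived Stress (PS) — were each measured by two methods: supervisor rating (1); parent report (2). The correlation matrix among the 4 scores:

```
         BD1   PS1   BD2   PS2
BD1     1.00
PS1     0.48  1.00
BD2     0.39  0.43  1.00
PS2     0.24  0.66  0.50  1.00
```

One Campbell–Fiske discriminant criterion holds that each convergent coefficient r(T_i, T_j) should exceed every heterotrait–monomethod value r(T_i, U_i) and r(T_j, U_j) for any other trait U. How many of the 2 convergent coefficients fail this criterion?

Convergent coefficients and their comparison sets:
BD (methods 1·2): 0.39 vs {0.48, 0.50} → fail.
PS (methods 1·2): 0.66 vs {0.48, 0.50} → pass.
1 of 2 fail.

1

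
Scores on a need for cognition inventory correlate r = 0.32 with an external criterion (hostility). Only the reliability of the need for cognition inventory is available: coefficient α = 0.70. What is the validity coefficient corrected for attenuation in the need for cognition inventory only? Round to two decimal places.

Single correction: r_c = r_obs / √r_xx = 0.32 / √0.70 = 0.32 / 0.8367 ≈ 0.38.

0.38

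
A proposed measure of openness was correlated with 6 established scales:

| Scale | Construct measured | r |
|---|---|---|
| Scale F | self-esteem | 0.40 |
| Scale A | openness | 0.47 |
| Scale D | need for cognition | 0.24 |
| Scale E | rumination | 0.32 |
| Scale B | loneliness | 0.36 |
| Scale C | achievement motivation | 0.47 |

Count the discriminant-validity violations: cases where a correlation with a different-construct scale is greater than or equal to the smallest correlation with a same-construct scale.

1

Convergent (same construct = openness): Scale A.
Smallest convergent = 0.47. Discriminant values: 0.40, 0.24, 0.32, 0.36, 0.47; count ≥ 0.47 → 1.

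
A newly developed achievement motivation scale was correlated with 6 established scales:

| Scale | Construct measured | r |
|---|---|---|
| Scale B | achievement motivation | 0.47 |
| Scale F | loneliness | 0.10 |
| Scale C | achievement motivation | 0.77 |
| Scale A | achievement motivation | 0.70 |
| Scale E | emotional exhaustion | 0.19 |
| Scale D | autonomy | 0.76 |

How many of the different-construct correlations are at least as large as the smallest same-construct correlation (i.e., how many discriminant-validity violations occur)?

Convergent (same construct = achievement motivation): Scale B, Scale C, Scale A.
Smallest convergent = 0.47. Discriminant values: 0.10, 0.19, 0.76; count ≥ 0.47 → 1.

1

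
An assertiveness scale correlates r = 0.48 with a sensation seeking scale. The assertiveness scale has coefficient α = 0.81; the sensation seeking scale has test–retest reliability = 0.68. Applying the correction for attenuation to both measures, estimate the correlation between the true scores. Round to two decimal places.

0.65

r_true = r_obs / √(r_xx · r_yy) = 0.48 / √(0.81 × 0.68) = 0.48 / √0.5508 = 0.48 / 0.7422 ≈ 0.65.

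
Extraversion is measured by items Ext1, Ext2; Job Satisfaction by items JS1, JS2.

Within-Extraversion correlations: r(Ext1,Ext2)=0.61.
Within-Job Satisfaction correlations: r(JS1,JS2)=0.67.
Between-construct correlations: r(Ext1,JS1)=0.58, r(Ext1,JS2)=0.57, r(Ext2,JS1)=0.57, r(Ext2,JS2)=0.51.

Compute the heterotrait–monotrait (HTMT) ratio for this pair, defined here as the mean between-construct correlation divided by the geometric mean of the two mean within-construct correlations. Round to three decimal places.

0.872

Mean heterotrait r = 2.23/4 = 0.5575.
Mean within-Ext = 0.61/1 = 0.6100; mean within-JS = 0.67/1 = 0.6700.
Geometric mean = √(0.6100 × 0.6700) = 0.6393.
HTMT = 0.5575 / 0.6393 = 0.872.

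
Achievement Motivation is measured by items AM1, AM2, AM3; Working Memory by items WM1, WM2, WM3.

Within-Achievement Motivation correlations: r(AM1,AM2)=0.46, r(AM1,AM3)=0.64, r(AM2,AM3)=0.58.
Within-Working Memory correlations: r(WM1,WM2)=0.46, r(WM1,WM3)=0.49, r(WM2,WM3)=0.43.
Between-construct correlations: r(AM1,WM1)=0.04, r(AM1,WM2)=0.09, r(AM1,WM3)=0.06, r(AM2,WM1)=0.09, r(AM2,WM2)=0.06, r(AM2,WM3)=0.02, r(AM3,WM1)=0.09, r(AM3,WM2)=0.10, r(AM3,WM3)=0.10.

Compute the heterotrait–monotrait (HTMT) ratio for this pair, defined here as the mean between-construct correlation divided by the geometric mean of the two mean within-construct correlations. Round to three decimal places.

Mean heterotrait r = 0.65/9 = 0.0722.
Mean within-AM = 1.68/3 = 0.5600; mean within-WM = 1.38/3 = 0.4600.
Geometric mean = √(0.5600 × 0.4600) = 0.5075.
HTMT = 0.0722 / 0.5075 = 0.142.

0.142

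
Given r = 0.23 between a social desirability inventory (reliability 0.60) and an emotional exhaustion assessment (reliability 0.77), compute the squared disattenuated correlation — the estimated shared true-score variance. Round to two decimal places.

0.11

Disattenuated r = 0.23 / √(0.60 × 0.77) = 0.23 / 0.6797 = 0.3384.
Shared true-score variance = 0.3384² = 0.1145 ≈ 0.11.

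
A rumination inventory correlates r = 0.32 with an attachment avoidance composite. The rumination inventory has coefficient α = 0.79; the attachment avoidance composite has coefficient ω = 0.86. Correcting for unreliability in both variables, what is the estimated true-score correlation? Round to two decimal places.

0.39

r_true = r_obs / √(r_xx · r_yy) = 0.32 / √(0.79 × 0.86) = 0.32 / √0.6794 = 0.32 / 0.8243 ≈ 0.39.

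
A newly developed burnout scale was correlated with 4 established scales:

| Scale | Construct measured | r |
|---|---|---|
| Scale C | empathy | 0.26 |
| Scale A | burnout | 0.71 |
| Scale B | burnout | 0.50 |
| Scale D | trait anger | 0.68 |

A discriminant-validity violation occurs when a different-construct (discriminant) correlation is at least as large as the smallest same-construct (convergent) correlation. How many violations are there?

Convergent (same construct = burnout): Scale A, Scale B.
Smallest convergent = 0.50. Discriminant values: 0.26, 0.68; count ≥ 0.50 → 1.

1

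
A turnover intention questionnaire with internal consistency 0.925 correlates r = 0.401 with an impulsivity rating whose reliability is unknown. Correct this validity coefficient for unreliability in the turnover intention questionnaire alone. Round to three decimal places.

0.417

Single correction: r_c = r_obs / √r_xx = 0.401 / √0.925 = 0.401 / 0.9618 ≈ 0.417.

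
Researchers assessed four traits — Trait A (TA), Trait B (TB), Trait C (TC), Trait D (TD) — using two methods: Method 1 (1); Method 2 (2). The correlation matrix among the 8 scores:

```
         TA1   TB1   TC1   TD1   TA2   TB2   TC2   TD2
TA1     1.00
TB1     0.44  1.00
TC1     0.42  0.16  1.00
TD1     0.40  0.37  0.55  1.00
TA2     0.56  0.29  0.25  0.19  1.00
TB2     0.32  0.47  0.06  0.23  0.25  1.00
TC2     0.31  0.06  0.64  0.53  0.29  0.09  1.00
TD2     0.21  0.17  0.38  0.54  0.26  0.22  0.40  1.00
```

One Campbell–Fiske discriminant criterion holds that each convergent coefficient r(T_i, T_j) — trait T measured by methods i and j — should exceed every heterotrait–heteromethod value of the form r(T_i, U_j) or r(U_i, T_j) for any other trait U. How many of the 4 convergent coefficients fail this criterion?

0

Checking each validity diagonal entry against its comparison values:
TA (methods 1·2): 0.56 vs {0.32, 0.29, 0.31, 0.25, 0.21, 0.19} → pass.
TB (methods 1·2): 0.47 vs {0.29, 0.32, 0.06, 0.06, 0.17, 0.23} → pass.
TC (methods 1·2): 0.64 vs {0.25, 0.31, 0.06, 0.06, 0.38, 0.53} → pass.
TD (methods 1·2): 0.54 vs {0.19, 0.21, 0.23, 0.17, 0.53, 0.38} → pass.
0 of 4 fail.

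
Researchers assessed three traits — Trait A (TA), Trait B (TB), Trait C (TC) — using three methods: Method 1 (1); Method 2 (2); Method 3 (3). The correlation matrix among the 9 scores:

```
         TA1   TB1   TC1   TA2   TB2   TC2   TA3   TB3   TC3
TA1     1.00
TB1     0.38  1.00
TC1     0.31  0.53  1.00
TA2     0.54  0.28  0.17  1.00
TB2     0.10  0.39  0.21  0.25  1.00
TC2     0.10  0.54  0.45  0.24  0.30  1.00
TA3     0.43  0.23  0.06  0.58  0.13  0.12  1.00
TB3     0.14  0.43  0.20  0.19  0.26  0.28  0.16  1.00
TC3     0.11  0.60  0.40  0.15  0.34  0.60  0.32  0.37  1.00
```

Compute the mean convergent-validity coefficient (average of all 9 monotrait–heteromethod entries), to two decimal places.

Convergent values: 0.54, 0.43, 0.58, 0.39, 0.43, 0.26, 0.45, 0.40, 0.60; mean = 4.08/9 = 0.45.

0.45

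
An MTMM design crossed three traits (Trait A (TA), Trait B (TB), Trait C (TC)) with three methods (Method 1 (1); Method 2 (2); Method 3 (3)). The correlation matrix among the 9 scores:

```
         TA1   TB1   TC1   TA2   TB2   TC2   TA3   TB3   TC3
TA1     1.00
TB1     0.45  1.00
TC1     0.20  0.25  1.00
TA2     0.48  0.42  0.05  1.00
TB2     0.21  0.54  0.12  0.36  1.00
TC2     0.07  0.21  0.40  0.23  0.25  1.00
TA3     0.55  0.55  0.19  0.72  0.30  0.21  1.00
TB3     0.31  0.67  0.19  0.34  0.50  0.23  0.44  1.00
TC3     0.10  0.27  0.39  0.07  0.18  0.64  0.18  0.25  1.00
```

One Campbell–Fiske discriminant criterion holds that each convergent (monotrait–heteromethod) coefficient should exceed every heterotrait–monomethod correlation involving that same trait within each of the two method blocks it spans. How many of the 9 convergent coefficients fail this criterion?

0

Convergent coefficients and their comparison sets:
TA (methods 1·2): 0.48 vs {0.45, 0.36, 0.20, 0.23} → pass.
TA (methods 1·3): 0.55 vs {0.45, 0.44, 0.20, 0.18} → pass.
TA (methods 2·3): 0.72 vs {0.36, 0.44, 0.23, 0.18} → pass.
TB (methods 1·2): 0.54 vs {0.45, 0.36, 0.25, 0.25} → pass.
TB (methods 1·3): 0.67 vs {0.45, 0.44, 0.25, 0.25} → pass.
TB (methods 2·3): 0.50 vs {0.36, 0.44, 0.25, 0.25} → pass.
TC (methods 1·2): 0.40 vs {0.20, 0.23, 0.25, 0.25} → pass.
TC (methods 1·3): 0.39 vs {0.20, 0.18, 0.25, 0.25} → pass.
TC (methods 2·3): 0.64 vs {0.23, 0.18, 0.25, 0.25} → pass.
0 of 9 fail.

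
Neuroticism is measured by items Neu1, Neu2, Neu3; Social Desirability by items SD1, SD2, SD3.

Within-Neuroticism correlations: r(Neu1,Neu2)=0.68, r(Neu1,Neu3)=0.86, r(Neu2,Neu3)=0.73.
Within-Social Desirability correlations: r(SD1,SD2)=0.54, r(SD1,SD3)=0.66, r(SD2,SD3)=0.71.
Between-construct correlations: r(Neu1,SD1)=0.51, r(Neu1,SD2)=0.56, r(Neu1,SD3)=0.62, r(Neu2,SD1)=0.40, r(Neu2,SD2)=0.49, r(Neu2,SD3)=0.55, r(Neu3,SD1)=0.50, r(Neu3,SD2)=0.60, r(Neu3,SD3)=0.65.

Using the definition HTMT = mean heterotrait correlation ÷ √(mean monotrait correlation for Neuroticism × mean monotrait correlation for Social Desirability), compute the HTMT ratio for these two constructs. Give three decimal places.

0.781

Mean between = 4.88/9 = 0.5422.
Mean within-Neu = 2.27/3 = 0.7567; mean within-SD = 1.91/3 = 0.6367.
Geometric mean = √(0.7567 × 0.6367) = 0.6941.
HTMT = 0.5422 / 0.6941 = 0.781.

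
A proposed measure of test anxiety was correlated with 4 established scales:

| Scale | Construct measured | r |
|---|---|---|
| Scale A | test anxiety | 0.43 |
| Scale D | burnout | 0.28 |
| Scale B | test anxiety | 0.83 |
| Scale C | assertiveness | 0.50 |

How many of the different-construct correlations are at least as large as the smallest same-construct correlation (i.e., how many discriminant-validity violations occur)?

Convergent (same construct = test anxiety): Scale A, Scale B.
Smallest convergent = 0.43. Discriminant values: 0.28, 0.50; count ≥ 0.43 → 1.

1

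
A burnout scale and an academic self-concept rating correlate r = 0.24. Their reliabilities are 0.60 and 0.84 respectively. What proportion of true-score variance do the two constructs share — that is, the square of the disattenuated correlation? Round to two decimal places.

0.11

Disattenuated r = 0.24 / √(0.60 × 0.84) = 0.24 / 0.7099 = 0.3381.
Shared true-score variance = 0.3381² = 0.1143 ≈ 0.11.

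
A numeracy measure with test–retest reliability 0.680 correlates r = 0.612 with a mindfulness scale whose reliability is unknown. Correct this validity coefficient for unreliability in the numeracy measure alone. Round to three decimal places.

0.742

Single correction: r_c = r_obs / √r_xx = 0.612 / √0.680 = 0.612 / 0.8246 ≈ 0.742.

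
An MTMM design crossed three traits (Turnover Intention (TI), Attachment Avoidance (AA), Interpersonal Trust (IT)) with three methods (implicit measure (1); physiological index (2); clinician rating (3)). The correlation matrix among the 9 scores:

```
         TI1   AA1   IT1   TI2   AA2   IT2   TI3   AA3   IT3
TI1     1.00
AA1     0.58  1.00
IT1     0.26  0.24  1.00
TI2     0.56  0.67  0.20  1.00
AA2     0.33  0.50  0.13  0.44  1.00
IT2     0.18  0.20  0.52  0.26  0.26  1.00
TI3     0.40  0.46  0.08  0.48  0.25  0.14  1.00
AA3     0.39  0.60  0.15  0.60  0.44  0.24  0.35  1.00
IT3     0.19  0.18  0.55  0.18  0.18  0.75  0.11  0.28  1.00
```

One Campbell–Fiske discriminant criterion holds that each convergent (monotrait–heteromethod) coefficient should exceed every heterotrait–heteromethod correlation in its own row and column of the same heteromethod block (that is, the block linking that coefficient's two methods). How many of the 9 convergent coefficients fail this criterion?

Checking each validity diagonal entry against its comparison values:
TI (methods 1·2): 0.56 vs {0.33, 0.67, 0.18, 0.20} → fail.
TI (methods 1·3): 0.40 vs {0.39, 0.46, 0.19, 0.08} → fail.
TI (methods 2·3): 0.48 vs {0.60, 0.25, 0.18, 0.14} → fail.
AA (methods 1·2): 0.50 vs {0.67, 0.33, 0.20, 0.13} → fail.
AA (methods 1·3): 0.60 vs {0.46, 0.39, 0.18, 0.15} → pass.
AA (methods 2·3): 0.44 vs {0.25, 0.60, 0.18, 0.24} → fail.
IT (methods 1·2): 0.52 vs {0.20, 0.18, 0.13, 0.20} → pass.
IT (methods 1·3): 0.55 vs {0.08, 0.19, 0.15, 0.18} → pass.
IT (methods 2·3): 0.75 vs {0.14, 0.18, 0.24, 0.18} → pass.
5 of 9 fail.

5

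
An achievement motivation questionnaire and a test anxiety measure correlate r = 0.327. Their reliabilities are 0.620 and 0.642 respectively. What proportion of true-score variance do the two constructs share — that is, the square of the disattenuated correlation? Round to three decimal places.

0.269

Disattenuated r = 0.327 / √(0.620 × 0.642) = 0.327 / 0.6309 = 0.5183.
Shared true-score variance = 0.5183² = 0.2686 ≈ 0.269.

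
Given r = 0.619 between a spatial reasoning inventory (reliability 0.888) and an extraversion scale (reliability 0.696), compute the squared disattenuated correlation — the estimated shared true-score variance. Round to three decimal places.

Disattenuated r = 0.619 / √(0.888 × 0.696) = 0.619 / 0.7862 = 0.7873.
Shared true-score variance = 0.7873² = 0.6198 ≈ 0.620.

0.620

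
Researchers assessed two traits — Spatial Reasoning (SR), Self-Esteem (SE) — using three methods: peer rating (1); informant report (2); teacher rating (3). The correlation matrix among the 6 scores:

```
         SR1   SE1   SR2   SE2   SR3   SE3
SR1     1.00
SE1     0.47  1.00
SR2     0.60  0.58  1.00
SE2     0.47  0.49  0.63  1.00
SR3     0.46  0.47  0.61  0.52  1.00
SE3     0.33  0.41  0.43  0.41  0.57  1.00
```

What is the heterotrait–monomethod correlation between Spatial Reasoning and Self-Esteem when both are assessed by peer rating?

0.47

Different traits, same method: r(SR1, SE1) = 0.47.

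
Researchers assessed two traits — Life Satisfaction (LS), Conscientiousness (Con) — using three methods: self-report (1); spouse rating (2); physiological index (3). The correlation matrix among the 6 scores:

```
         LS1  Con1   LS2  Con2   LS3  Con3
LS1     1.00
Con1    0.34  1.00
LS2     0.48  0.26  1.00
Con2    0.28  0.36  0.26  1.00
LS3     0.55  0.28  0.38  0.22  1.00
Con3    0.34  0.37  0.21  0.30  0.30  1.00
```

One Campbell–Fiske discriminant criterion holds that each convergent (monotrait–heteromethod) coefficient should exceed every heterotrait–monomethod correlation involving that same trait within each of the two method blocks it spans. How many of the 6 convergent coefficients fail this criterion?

Checking each validity diagonal entry against its comparison values:
LS (methods 1·2): 0.48 vs {0.34, 0.26} → pass.
LS (methods 1·3): 0.55 vs {0.34, 0.30} → pass.
LS (methods 2·3): 0.38 vs {0.26, 0.30} → pass.
Con (methods 1·2): 0.36 vs {0.34, 0.26} → pass.
Con (methods 1·3): 0.37 vs {0.34, 0.30} → pass.
Con (methods 2·3): 0.30 vs {0.26, 0.30} → fail.
1 of 6 fail.

1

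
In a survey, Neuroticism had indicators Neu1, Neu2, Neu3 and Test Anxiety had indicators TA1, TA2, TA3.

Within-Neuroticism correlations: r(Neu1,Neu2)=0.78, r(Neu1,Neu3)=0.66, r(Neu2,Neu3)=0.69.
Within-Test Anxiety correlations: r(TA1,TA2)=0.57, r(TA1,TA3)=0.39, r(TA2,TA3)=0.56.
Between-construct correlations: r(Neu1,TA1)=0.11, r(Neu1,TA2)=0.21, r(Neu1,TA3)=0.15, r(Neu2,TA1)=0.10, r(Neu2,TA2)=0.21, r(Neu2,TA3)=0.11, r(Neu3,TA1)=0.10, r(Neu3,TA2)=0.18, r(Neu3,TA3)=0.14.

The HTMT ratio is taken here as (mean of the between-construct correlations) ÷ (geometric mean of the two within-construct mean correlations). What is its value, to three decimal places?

Mean heterotrait r = 1.31/9 = 0.1456.
Mean within-Neu = 2.13/3 = 0.7100; mean within-TA = 1.52/3 = 0.5067.
Geometric mean = √(0.7100 × 0.5067) = 0.5998.
HTMT = 0.1456 / 0.5998 = 0.243.

0.243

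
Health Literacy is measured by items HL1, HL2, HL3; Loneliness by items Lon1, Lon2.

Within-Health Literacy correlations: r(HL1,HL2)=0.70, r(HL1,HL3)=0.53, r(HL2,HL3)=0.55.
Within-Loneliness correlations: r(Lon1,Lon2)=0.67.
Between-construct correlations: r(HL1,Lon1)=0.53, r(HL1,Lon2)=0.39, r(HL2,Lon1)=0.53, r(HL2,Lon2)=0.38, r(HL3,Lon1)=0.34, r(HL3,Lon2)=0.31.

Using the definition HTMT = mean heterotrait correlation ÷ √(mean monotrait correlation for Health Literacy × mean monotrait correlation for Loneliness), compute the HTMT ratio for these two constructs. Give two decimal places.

Mean heterotrait r = 2.48/6 = 0.4133.
Mean within-HL = 1.78/3 = 0.5933; mean within-Lon = 0.67/1 = 0.6700.
Geometric mean = √(0.5933 × 0.6700) = 0.6305.
HTMT = 0.4133 / 0.6305 = 0.66.

0.66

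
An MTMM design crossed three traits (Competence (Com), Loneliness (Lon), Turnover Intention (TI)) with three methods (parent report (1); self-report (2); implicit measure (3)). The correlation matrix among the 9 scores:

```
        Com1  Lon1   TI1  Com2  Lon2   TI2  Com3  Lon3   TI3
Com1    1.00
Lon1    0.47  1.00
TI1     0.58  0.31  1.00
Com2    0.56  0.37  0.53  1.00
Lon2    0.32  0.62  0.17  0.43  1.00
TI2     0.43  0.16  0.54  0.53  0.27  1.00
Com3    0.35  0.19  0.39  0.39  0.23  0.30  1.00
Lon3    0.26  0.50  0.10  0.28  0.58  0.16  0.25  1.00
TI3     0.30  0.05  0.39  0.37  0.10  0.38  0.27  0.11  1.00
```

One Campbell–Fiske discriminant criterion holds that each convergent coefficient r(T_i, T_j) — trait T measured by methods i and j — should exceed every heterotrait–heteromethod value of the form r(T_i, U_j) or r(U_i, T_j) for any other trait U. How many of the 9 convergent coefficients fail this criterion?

2

Each convergent coefficient versus the relevant comparison correlations:
Com (methods 1·2): 0.56 vs {0.32, 0.37, 0.43, 0.53} → pass.
Com (methods 1·3): 0.35 vs {0.26, 0.19, 0.30, 0.39} → fail.
Com (methods 2·3): 0.39 vs {0.28, 0.23, 0.37, 0.30} → pass.
Lon (methods 1·2): 0.62 vs {0.37, 0.32, 0.16, 0.17} → pass.
Lon (methods 1·3): 0.50 vs {0.19, 0.26, 0.05, 0.10} → pass.
Lon (methods 2·3): 0.58 vs {0.23, 0.28, 0.10, 0.16} → pass.
TI (methods 1·2): 0.54 vs {0.53, 0.43, 0.17, 0.16} → pass.
TI (methods 1·3): 0.39 vs {0.39, 0.30, 0.10, 0.05} → fail.
TI (methods 2·3): 0.38 vs {0.30, 0.37, 0.16, 0.10} → pass.
2 of 9 fail.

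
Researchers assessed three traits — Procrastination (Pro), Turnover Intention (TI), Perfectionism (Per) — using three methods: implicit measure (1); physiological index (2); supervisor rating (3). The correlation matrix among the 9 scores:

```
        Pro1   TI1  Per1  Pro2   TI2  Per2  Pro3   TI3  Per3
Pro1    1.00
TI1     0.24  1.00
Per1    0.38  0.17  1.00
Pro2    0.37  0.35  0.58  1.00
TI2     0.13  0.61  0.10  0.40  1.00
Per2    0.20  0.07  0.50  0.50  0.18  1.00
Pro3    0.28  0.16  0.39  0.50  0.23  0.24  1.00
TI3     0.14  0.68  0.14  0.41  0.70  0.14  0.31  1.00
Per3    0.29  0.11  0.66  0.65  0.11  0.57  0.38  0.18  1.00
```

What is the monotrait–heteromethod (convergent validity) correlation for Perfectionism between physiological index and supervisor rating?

Same trait (Per), different methods: r(Per2, Per3) = 0.57.

0.57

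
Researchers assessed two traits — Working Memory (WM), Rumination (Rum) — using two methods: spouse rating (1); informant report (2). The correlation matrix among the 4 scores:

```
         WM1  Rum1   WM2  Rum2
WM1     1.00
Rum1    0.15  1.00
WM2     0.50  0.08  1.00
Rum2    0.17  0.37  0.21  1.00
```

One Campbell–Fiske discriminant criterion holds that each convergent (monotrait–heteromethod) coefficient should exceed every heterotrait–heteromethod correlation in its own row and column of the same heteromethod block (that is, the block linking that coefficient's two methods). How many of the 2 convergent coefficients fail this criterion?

0

Each convergent coefficient versus the relevant comparison correlations:
WM (methods 1·2): 0.50 vs {0.17, 0.08} → pass.
Rum (methods 1·2): 0.37 vs {0.08, 0.17} → pass.
0 of 2 fail.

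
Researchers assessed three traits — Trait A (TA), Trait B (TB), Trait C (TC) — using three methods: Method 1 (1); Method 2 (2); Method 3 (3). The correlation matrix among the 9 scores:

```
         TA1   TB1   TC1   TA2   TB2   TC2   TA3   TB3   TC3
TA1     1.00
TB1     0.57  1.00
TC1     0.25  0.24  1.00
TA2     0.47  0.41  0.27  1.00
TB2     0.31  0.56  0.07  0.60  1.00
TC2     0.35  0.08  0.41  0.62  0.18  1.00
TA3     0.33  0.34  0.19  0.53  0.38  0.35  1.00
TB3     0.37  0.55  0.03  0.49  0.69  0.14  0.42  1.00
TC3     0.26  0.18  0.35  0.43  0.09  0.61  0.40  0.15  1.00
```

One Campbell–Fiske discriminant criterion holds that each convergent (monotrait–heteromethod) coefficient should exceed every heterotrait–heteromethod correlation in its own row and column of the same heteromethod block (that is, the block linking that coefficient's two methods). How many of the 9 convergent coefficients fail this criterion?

Convergent coefficients and their comparison sets:
TA (methods 1·2): 0.47 vs {0.31, 0.41, 0.35, 0.27} → pass.
TA (methods 1·3): 0.33 vs {0.37, 0.34, 0.26, 0.19} → fail.
TA (methods 2·3): 0.53 vs {0.49, 0.38, 0.43, 0.35} → pass.
TB (methods 1·2): 0.56 vs {0.41, 0.31, 0.08, 0.07} → pass.
TB (methods 1·3): 0.55 vs {0.34, 0.37, 0.18, 0.03} → pass.
TB (methods 2·3): 0.69 vs {0.38, 0.49, 0.09, 0.14} → pass.
TC (methods 1·2): 0.41 vs {0.27, 0.35, 0.07, 0.08} → pass.
TC (methods 1·3): 0.35 vs {0.19, 0.26, 0.03, 0.18} → pass.
TC (methods 2·3): 0.61 vs {0.35, 0.43, 0.14, 0.09} → pass.
1 of 9 fail.

1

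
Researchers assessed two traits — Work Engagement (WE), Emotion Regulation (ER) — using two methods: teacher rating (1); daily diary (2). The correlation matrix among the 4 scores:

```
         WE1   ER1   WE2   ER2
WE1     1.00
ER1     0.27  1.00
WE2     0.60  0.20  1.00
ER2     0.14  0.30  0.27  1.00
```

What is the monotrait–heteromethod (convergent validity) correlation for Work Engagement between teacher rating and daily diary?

Same trait (WE), different methods: r(WE1, WE2) = 0.60.

0.60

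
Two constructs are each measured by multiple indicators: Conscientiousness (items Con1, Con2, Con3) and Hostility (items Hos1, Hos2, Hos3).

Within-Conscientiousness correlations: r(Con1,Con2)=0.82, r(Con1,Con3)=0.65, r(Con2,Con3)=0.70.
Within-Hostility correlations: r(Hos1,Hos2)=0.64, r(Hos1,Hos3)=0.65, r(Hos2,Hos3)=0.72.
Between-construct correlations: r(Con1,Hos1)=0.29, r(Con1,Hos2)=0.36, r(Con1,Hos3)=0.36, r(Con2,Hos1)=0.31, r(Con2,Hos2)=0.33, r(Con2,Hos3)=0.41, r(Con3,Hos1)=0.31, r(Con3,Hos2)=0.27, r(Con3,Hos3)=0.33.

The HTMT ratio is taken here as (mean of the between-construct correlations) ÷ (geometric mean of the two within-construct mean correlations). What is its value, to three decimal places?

Mean heterotrait r = 2.97/9 = 0.3300.
Mean within-Con = 2.17/3 = 0.7233; mean within-Hos = 2.01/3 = 0.6700.
Geometric mean = √(0.7233 × 0.6700) = 0.6961.
HTMT = 0.3300 / 0.6961 = 0.474.

0.474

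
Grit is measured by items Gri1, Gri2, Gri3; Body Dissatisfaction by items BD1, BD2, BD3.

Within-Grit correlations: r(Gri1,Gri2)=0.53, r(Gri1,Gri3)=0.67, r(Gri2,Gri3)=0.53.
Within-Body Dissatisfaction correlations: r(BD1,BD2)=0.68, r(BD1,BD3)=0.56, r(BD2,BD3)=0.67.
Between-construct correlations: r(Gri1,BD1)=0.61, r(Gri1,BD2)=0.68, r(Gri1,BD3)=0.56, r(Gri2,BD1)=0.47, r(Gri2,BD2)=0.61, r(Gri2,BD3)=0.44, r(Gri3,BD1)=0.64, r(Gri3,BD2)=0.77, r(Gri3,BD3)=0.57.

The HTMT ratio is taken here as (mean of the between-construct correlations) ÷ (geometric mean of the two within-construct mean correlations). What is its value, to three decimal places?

Between-construct mean = 5.35/9 = 0.5944.
Mean within-Gri = 1.73/3 = 0.5767; mean within-BD = 1.91/3 = 0.6367.
Geometric mean = √(0.5767 × 0.6367) = 0.6060.
HTMT = 0.5944 / 0.6060 = 0.981.

0.981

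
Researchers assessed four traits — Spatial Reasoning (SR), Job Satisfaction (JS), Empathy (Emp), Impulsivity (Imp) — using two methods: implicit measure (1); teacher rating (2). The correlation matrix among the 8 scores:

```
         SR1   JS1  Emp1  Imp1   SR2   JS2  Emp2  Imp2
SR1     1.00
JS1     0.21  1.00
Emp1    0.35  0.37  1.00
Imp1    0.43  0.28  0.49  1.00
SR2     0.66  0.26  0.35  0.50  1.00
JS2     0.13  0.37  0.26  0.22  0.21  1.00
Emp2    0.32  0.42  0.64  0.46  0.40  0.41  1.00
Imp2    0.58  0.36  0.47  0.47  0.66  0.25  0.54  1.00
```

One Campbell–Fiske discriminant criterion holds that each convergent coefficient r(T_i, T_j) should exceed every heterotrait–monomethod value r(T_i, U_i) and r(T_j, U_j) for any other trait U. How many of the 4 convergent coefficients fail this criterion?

Checking each validity diagonal entry against its comparison values:
SR (methods 1·2): 0.66 vs {0.21, 0.21, 0.35, 0.40, 0.43, 0.66} → fail.
JS (methods 1·2): 0.37 vs {0.21, 0.21, 0.37, 0.41, 0.28, 0.25} → fail.
Emp (methods 1·2): 0.64 vs {0.35, 0.40, 0.37, 0.41, 0.49, 0.54} → pass.
Imp (methods 1·2): 0.47 vs {0.43, 0.66, 0.28, 0.25, 0.49, 0.54} → fail.
3 of 4 fail.

3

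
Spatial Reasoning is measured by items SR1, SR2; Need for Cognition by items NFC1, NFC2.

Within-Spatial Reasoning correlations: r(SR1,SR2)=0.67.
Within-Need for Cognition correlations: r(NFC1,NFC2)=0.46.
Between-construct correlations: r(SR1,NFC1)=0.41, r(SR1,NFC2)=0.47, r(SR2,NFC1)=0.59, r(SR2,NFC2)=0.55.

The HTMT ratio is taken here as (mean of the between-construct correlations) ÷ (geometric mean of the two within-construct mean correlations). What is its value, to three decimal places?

0.910

Mean between = 2.02/4 = 0.5050.
Mean within-SR = 0.67/1 = 0.6700; mean within-NFC = 0.46/1 = 0.4600.
Geometric mean = √(0.6700 × 0.4600) = 0.5552.
HTMT = 0.5050 / 0.5552 = 0.910.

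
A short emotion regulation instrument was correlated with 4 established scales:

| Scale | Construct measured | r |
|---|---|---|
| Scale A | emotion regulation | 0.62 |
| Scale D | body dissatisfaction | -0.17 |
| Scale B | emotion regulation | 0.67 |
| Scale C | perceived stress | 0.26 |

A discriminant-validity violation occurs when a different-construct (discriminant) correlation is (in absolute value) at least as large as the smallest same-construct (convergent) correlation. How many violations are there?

0

Convergent (same construct = emotion regulation): Scale A, Scale B.
Smallest convergent = 0.62. Discriminant |r|: 0.17, 0.26; count ≥ 0.62 → 0.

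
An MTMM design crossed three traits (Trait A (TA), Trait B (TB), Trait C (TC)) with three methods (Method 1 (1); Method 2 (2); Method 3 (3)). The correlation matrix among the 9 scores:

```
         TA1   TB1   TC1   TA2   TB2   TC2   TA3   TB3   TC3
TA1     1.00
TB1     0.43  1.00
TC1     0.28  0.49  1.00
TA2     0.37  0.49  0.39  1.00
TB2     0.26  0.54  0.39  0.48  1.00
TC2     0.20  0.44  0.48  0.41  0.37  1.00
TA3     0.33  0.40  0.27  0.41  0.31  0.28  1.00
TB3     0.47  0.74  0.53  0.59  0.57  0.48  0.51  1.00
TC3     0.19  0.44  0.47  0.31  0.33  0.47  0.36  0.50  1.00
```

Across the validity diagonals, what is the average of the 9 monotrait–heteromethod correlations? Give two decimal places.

0.49

Convergent values: 0.37, 0.33, 0.41, 0.54, 0.74, 0.57, 0.48, 0.47, 0.47; mean = 4.38/9 = 0.49.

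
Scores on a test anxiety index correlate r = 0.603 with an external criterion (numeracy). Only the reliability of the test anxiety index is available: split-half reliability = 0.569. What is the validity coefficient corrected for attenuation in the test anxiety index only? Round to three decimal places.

Single correction: r_c = r_obs / √r_xx = 0.603 / √0.569 = 0.603 / 0.7543 ≈ 0.799.

0.799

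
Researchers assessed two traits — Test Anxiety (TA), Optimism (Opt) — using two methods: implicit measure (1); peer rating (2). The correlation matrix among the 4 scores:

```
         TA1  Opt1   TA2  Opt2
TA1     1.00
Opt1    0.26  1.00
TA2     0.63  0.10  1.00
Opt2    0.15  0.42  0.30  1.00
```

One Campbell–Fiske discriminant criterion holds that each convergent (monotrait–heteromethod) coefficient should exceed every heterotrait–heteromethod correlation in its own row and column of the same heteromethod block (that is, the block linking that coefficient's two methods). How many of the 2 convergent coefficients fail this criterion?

Each convergent coefficient versus the relevant comparison correlations:
TA (methods 1·2): 0.63 vs {0.15, 0.10} → pass.
Opt (methods 1·2): 0.42 vs {0.10, 0.15} → pass.
0 of 2 fail.

0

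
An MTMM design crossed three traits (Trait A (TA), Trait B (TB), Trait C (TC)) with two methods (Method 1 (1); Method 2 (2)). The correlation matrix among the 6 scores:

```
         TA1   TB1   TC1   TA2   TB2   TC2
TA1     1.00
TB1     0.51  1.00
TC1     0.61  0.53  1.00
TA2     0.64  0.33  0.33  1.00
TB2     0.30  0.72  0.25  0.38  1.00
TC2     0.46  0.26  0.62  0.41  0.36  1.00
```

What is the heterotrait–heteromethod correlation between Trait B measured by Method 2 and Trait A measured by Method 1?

0.30

Different traits and methods: r(TB2, TA1) = 0.30.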